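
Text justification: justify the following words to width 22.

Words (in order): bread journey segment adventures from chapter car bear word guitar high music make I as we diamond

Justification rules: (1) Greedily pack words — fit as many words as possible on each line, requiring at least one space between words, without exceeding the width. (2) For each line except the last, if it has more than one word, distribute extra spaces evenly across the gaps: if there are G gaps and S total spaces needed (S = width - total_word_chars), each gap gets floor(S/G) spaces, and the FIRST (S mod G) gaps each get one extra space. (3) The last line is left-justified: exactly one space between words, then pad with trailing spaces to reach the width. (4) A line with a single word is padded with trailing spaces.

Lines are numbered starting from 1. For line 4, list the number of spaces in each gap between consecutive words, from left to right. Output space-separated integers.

Answer: 1 1 1

Derivation:
Line 1: ['bread', 'journey', 'segment'] (min_width=21, slack=1)
Line 2: ['adventures', 'from'] (min_width=15, slack=7)
Line 3: ['chapter', 'car', 'bear', 'word'] (min_width=21, slack=1)
Line 4: ['guitar', 'high', 'music', 'make'] (min_width=22, slack=0)
Line 5: ['I', 'as', 'we', 'diamond'] (min_width=15, slack=7)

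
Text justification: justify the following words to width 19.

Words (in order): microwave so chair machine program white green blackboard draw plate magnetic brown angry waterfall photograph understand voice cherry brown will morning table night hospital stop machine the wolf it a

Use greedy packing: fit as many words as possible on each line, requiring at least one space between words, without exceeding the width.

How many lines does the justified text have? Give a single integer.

Answer: 14

Derivation:
Line 1: ['microwave', 'so', 'chair'] (min_width=18, slack=1)
Line 2: ['machine', 'program'] (min_width=15, slack=4)
Line 3: ['white', 'green'] (min_width=11, slack=8)
Line 4: ['blackboard', 'draw'] (min_width=15, slack=4)
Line 5: ['plate', 'magnetic'] (min_width=14, slack=5)
Line 6: ['brown', 'angry'] (min_width=11, slack=8)
Line 7: ['waterfall'] (min_width=9, slack=10)
Line 8: ['photograph'] (min_width=10, slack=9)
Line 9: ['understand', 'voice'] (min_width=16, slack=3)
Line 10: ['cherry', 'brown', 'will'] (min_width=17, slack=2)
Line 11: ['morning', 'table', 'night'] (min_width=19, slack=0)
Line 12: ['hospital', 'stop'] (min_width=13, slack=6)
Line 13: ['machine', 'the', 'wolf', 'it'] (min_width=19, slack=0)
Line 14: ['a'] (min_width=1, slack=18)
Total lines: 14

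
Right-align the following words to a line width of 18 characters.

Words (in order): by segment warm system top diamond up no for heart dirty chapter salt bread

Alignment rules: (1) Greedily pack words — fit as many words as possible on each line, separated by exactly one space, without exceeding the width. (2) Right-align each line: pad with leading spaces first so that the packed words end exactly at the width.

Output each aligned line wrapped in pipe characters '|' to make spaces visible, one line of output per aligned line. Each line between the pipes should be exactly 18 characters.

Line 1: ['by', 'segment', 'warm'] (min_width=15, slack=3)
Line 2: ['system', 'top', 'diamond'] (min_width=18, slack=0)
Line 3: ['up', 'no', 'for', 'heart'] (min_width=15, slack=3)
Line 4: ['dirty', 'chapter', 'salt'] (min_width=18, slack=0)
Line 5: ['bread'] (min_width=5, slack=13)

Answer: |   by segment warm|
|system top diamond|
|   up no for heart|
|dirty chapter salt|
|             bread|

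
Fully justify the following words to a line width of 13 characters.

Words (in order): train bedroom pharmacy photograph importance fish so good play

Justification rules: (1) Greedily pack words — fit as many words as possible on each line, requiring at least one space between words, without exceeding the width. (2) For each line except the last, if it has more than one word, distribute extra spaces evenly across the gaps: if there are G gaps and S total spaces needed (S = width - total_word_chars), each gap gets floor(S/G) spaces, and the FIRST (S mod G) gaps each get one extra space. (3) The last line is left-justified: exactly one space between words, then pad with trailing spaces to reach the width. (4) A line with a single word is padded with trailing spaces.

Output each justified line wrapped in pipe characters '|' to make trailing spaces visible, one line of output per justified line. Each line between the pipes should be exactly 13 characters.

Answer: |train bedroom|
|pharmacy     |
|photograph   |
|importance   |
|fish  so good|
|play         |

Derivation:
Line 1: ['train', 'bedroom'] (min_width=13, slack=0)
Line 2: ['pharmacy'] (min_width=8, slack=5)
Line 3: ['photograph'] (min_width=10, slack=3)
Line 4: ['importance'] (min_width=10, slack=3)
Line 5: ['fish', 'so', 'good'] (min_width=12, slack=1)
Line 6: ['play'] (min_width=4, slack=9)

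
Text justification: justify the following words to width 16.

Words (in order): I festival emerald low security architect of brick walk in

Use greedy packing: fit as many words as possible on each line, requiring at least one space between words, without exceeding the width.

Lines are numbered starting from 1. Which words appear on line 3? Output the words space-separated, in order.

Line 1: ['I', 'festival'] (min_width=10, slack=6)
Line 2: ['emerald', 'low'] (min_width=11, slack=5)
Line 3: ['security'] (min_width=8, slack=8)
Line 4: ['architect', 'of'] (min_width=12, slack=4)
Line 5: ['brick', 'walk', 'in'] (min_width=13, slack=3)

Answer: security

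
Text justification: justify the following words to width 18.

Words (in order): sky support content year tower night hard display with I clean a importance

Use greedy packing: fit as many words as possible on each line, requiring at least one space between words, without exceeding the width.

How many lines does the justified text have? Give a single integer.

Answer: 5

Derivation:
Line 1: ['sky', 'support'] (min_width=11, slack=7)
Line 2: ['content', 'year', 'tower'] (min_width=18, slack=0)
Line 3: ['night', 'hard', 'display'] (min_width=18, slack=0)
Line 4: ['with', 'I', 'clean', 'a'] (min_width=14, slack=4)
Line 5: ['importance'] (min_width=10, slack=8)
Total lines: 5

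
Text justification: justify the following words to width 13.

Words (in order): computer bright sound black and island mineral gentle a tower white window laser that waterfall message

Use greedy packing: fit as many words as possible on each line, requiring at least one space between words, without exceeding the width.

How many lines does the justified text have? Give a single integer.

Line 1: ['computer'] (min_width=8, slack=5)
Line 2: ['bright', 'sound'] (min_width=12, slack=1)
Line 3: ['black', 'and'] (min_width=9, slack=4)
Line 4: ['island'] (min_width=6, slack=7)
Line 5: ['mineral'] (min_width=7, slack=6)
Line 6: ['gentle', 'a'] (min_width=8, slack=5)
Line 7: ['tower', 'white'] (min_width=11, slack=2)
Line 8: ['window', 'laser'] (min_width=12, slack=1)
Line 9: ['that'] (min_width=4, slack=9)
Line 10: ['waterfall'] (min_width=9, slack=4)
Line 11: ['message'] (min_width=7, slack=6)
Total lines: 11

Answer: 11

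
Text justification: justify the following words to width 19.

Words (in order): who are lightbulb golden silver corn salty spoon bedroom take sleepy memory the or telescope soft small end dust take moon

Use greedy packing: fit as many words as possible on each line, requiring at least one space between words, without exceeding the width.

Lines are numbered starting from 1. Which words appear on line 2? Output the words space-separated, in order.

Answer: golden silver corn

Derivation:
Line 1: ['who', 'are', 'lightbulb'] (min_width=17, slack=2)
Line 2: ['golden', 'silver', 'corn'] (min_width=18, slack=1)
Line 3: ['salty', 'spoon', 'bedroom'] (min_width=19, slack=0)
Line 4: ['take', 'sleepy', 'memory'] (min_width=18, slack=1)
Line 5: ['the', 'or', 'telescope'] (min_width=16, slack=3)
Line 6: ['soft', 'small', 'end', 'dust'] (min_width=19, slack=0)
Line 7: ['take', 'moon'] (min_width=9, slack=10)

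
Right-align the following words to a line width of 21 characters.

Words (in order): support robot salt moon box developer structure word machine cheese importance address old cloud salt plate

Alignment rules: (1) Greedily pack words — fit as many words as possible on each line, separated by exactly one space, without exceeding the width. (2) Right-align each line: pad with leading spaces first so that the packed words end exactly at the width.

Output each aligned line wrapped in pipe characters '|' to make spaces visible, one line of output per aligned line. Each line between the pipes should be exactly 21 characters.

Line 1: ['support', 'robot', 'salt'] (min_width=18, slack=3)
Line 2: ['moon', 'box', 'developer'] (min_width=18, slack=3)
Line 3: ['structure', 'word'] (min_width=14, slack=7)
Line 4: ['machine', 'cheese'] (min_width=14, slack=7)
Line 5: ['importance', 'address'] (min_width=18, slack=3)
Line 6: ['old', 'cloud', 'salt', 'plate'] (min_width=20, slack=1)

Answer: |   support robot salt|
|   moon box developer|
|       structure word|
|       machine cheese|
|   importance address|
| old cloud salt plate|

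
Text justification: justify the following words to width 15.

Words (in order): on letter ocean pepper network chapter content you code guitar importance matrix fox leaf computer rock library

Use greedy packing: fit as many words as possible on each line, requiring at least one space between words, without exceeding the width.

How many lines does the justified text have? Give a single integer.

Answer: 8

Derivation:
Line 1: ['on', 'letter', 'ocean'] (min_width=15, slack=0)
Line 2: ['pepper', 'network'] (min_width=14, slack=1)
Line 3: ['chapter', 'content'] (min_width=15, slack=0)
Line 4: ['you', 'code', 'guitar'] (min_width=15, slack=0)
Line 5: ['importance'] (min_width=10, slack=5)
Line 6: ['matrix', 'fox', 'leaf'] (min_width=15, slack=0)
Line 7: ['computer', 'rock'] (min_width=13, slack=2)
Line 8: ['library'] (min_width=7, slack=8)
Total lines: 8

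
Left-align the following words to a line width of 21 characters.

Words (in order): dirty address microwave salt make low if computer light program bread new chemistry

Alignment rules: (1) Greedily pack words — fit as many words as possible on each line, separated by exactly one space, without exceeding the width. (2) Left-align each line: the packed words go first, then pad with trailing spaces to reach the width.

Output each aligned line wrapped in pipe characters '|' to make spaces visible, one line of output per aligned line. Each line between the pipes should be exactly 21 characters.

Line 1: ['dirty', 'address'] (min_width=13, slack=8)
Line 2: ['microwave', 'salt', 'make'] (min_width=19, slack=2)
Line 3: ['low', 'if', 'computer', 'light'] (min_width=21, slack=0)
Line 4: ['program', 'bread', 'new'] (min_width=17, slack=4)
Line 5: ['chemistry'] (min_width=9, slack=12)

Answer: |dirty address        |
|microwave salt make  |
|low if computer light|
|program bread new    |
|chemistry            |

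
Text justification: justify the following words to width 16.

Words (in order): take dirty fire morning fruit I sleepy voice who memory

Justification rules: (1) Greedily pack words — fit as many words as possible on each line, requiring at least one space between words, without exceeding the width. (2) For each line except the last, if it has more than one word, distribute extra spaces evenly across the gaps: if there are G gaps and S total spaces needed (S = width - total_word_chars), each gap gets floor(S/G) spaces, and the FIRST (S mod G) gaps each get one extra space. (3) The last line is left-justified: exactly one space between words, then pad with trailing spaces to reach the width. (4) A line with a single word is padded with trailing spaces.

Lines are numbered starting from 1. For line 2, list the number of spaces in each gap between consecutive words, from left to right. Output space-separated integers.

Line 1: ['take', 'dirty', 'fire'] (min_width=15, slack=1)
Line 2: ['morning', 'fruit', 'I'] (min_width=15, slack=1)
Line 3: ['sleepy', 'voice', 'who'] (min_width=16, slack=0)
Line 4: ['memory'] (min_width=6, slack=10)

Answer: 2 1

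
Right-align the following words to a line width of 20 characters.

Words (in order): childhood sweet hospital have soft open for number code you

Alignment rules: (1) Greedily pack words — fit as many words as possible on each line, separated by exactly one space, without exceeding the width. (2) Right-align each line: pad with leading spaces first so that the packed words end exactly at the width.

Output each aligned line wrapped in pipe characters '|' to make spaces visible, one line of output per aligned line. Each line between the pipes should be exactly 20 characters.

Line 1: ['childhood', 'sweet'] (min_width=15, slack=5)
Line 2: ['hospital', 'have', 'soft'] (min_width=18, slack=2)
Line 3: ['open', 'for', 'number', 'code'] (min_width=20, slack=0)
Line 4: ['you'] (min_width=3, slack=17)

Answer: |     childhood sweet|
|  hospital have soft|
|open for number code|
|                 you|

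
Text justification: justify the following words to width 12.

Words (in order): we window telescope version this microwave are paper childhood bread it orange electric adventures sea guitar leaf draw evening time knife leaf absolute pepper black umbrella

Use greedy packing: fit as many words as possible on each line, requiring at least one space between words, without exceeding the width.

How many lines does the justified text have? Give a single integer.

Answer: 17

Derivation:
Line 1: ['we', 'window'] (min_width=9, slack=3)
Line 2: ['telescope'] (min_width=9, slack=3)
Line 3: ['version', 'this'] (min_width=12, slack=0)
Line 4: ['microwave'] (min_width=9, slack=3)
Line 5: ['are', 'paper'] (min_width=9, slack=3)
Line 6: ['childhood'] (min_width=9, slack=3)
Line 7: ['bread', 'it'] (min_width=8, slack=4)
Line 8: ['orange'] (min_width=6, slack=6)
Line 9: ['electric'] (min_width=8, slack=4)
Line 10: ['adventures'] (min_width=10, slack=2)
Line 11: ['sea', 'guitar'] (min_width=10, slack=2)
Line 12: ['leaf', 'draw'] (min_width=9, slack=3)
Line 13: ['evening', 'time'] (min_width=12, slack=0)
Line 14: ['knife', 'leaf'] (min_width=10, slack=2)
Line 15: ['absolute'] (min_width=8, slack=4)
Line 16: ['pepper', 'black'] (min_width=12, slack=0)
Line 17: ['umbrella'] (min_width=8, slack=4)
Total lines: 17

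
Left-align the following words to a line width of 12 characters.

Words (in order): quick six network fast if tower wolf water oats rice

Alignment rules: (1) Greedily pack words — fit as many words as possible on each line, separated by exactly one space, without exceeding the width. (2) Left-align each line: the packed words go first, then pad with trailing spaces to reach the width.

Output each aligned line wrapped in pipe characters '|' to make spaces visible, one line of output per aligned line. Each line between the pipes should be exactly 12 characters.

Line 1: ['quick', 'six'] (min_width=9, slack=3)
Line 2: ['network', 'fast'] (min_width=12, slack=0)
Line 3: ['if', 'tower'] (min_width=8, slack=4)
Line 4: ['wolf', 'water'] (min_width=10, slack=2)
Line 5: ['oats', 'rice'] (min_width=9, slack=3)

Answer: |quick six   |
|network fast|
|if tower    |
|wolf water  |
|oats rice   |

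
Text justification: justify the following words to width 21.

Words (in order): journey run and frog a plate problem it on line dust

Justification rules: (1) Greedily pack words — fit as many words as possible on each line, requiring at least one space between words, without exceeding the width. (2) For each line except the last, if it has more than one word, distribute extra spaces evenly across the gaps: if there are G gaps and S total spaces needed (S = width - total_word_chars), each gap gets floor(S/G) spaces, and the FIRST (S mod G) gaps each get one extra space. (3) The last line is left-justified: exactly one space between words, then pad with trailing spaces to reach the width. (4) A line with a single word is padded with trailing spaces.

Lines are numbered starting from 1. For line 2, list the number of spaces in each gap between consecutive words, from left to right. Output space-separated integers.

Answer: 1 1 1 1

Derivation:
Line 1: ['journey', 'run', 'and', 'frog'] (min_width=20, slack=1)
Line 2: ['a', 'plate', 'problem', 'it', 'on'] (min_width=21, slack=0)
Line 3: ['line', 'dust'] (min_width=9, slack=12)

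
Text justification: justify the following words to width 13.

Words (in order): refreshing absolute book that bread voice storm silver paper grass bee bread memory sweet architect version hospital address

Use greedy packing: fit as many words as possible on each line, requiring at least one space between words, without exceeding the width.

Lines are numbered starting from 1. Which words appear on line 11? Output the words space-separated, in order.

Answer: hospital

Derivation:
Line 1: ['refreshing'] (min_width=10, slack=3)
Line 2: ['absolute', 'book'] (min_width=13, slack=0)
Line 3: ['that', 'bread'] (min_width=10, slack=3)
Line 4: ['voice', 'storm'] (min_width=11, slack=2)
Line 5: ['silver', 'paper'] (min_width=12, slack=1)
Line 6: ['grass', 'bee'] (min_width=9, slack=4)
Line 7: ['bread', 'memory'] (min_width=12, slack=1)
Line 8: ['sweet'] (min_width=5, slack=8)
Line 9: ['architect'] (min_width=9, slack=4)
Line 10: ['version'] (min_width=7, slack=6)
Line 11: ['hospital'] (min_width=8, slack=5)
Line 12: ['address'] (min_width=7, slack=6)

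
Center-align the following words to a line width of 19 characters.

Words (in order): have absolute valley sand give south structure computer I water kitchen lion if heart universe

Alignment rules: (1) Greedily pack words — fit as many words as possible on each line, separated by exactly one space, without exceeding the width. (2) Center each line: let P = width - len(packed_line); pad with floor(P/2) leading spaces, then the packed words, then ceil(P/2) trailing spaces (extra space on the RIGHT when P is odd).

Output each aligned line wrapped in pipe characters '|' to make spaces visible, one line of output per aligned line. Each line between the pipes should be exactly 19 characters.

Answer: |   have absolute   |
| valley sand give  |
|  south structure  |
| computer I water  |
|  kitchen lion if  |
|  heart universe   |

Derivation:
Line 1: ['have', 'absolute'] (min_width=13, slack=6)
Line 2: ['valley', 'sand', 'give'] (min_width=16, slack=3)
Line 3: ['south', 'structure'] (min_width=15, slack=4)
Line 4: ['computer', 'I', 'water'] (min_width=16, slack=3)
Line 5: ['kitchen', 'lion', 'if'] (min_width=15, slack=4)
Line 6: ['heart', 'universe'] (min_width=14, slack=5)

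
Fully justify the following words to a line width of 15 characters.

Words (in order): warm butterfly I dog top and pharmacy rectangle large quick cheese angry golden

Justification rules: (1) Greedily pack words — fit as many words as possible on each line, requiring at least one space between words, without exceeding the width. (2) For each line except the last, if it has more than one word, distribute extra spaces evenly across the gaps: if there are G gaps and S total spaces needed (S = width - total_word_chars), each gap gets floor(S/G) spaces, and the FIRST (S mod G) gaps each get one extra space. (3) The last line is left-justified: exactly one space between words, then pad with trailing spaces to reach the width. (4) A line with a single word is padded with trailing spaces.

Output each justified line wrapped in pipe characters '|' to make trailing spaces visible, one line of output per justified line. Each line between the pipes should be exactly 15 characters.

Answer: |warm  butterfly|
|I  dog  top and|
|pharmacy       |
|rectangle large|
|quick    cheese|
|angry golden   |

Derivation:
Line 1: ['warm', 'butterfly'] (min_width=14, slack=1)
Line 2: ['I', 'dog', 'top', 'and'] (min_width=13, slack=2)
Line 3: ['pharmacy'] (min_width=8, slack=7)
Line 4: ['rectangle', 'large'] (min_width=15, slack=0)
Line 5: ['quick', 'cheese'] (min_width=12, slack=3)
Line 6: ['angry', 'golden'] (min_width=12, slack=3)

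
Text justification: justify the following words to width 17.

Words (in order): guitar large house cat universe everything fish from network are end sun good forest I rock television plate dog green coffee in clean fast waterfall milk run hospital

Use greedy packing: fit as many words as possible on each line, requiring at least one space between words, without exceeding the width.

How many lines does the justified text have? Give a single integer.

Answer: 12

Derivation:
Line 1: ['guitar', 'large'] (min_width=12, slack=5)
Line 2: ['house', 'cat'] (min_width=9, slack=8)
Line 3: ['universe'] (min_width=8, slack=9)
Line 4: ['everything', 'fish'] (min_width=15, slack=2)
Line 5: ['from', 'network', 'are'] (min_width=16, slack=1)
Line 6: ['end', 'sun', 'good'] (min_width=12, slack=5)
Line 7: ['forest', 'I', 'rock'] (min_width=13, slack=4)
Line 8: ['television', 'plate'] (min_width=16, slack=1)
Line 9: ['dog', 'green', 'coffee'] (min_width=16, slack=1)
Line 10: ['in', 'clean', 'fast'] (min_width=13, slack=4)
Line 11: ['waterfall', 'milk'] (min_width=14, slack=3)
Line 12: ['run', 'hospital'] (min_width=12, slack=5)
Total lines: 12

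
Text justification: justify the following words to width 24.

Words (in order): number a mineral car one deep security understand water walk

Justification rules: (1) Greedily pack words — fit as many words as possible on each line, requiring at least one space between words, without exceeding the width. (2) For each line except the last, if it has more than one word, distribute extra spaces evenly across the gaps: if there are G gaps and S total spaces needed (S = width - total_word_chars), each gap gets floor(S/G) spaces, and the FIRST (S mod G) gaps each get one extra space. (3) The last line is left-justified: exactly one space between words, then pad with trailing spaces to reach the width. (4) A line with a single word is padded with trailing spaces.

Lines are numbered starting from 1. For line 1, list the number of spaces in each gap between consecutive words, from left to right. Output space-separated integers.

Answer: 1 1 1 1

Derivation:
Line 1: ['number', 'a', 'mineral', 'car', 'one'] (min_width=24, slack=0)
Line 2: ['deep', 'security', 'understand'] (min_width=24, slack=0)
Line 3: ['water', 'walk'] (min_width=10, slack=14)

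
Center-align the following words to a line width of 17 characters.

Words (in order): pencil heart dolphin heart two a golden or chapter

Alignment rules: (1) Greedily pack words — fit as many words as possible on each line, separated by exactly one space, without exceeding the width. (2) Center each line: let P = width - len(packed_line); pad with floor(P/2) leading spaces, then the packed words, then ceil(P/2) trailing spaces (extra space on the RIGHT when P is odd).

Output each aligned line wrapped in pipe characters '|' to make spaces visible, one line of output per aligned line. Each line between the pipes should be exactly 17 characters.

Answer: |  pencil heart   |
|dolphin heart two|
|   a golden or   |
|     chapter     |

Derivation:
Line 1: ['pencil', 'heart'] (min_width=12, slack=5)
Line 2: ['dolphin', 'heart', 'two'] (min_width=17, slack=0)
Line 3: ['a', 'golden', 'or'] (min_width=11, slack=6)
Line 4: ['chapter'] (min_width=7, slack=10)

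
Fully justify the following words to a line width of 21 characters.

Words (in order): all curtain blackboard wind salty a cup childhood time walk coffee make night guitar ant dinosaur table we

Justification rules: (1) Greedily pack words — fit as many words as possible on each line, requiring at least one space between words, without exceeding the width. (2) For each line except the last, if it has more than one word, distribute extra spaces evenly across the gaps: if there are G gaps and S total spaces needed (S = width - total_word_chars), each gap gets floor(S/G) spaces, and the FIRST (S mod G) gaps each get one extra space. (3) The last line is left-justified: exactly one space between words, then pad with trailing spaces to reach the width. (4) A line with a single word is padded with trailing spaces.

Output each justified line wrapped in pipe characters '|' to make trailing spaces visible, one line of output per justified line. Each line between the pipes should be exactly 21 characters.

Line 1: ['all', 'curtain'] (min_width=11, slack=10)
Line 2: ['blackboard', 'wind', 'salty'] (min_width=21, slack=0)
Line 3: ['a', 'cup', 'childhood', 'time'] (min_width=20, slack=1)
Line 4: ['walk', 'coffee', 'make'] (min_width=16, slack=5)
Line 5: ['night', 'guitar', 'ant'] (min_width=16, slack=5)
Line 6: ['dinosaur', 'table', 'we'] (min_width=17, slack=4)

Answer: |all           curtain|
|blackboard wind salty|
|a  cup childhood time|
|walk    coffee   make|
|night    guitar   ant|
|dinosaur table we    |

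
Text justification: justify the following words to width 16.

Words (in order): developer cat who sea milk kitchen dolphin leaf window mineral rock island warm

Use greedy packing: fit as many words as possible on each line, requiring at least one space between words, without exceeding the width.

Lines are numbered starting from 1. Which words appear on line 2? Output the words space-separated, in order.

Line 1: ['developer', 'cat'] (min_width=13, slack=3)
Line 2: ['who', 'sea', 'milk'] (min_width=12, slack=4)
Line 3: ['kitchen', 'dolphin'] (min_width=15, slack=1)
Line 4: ['leaf', 'window'] (min_width=11, slack=5)
Line 5: ['mineral', 'rock'] (min_width=12, slack=4)
Line 6: ['island', 'warm'] (min_width=11, slack=5)

Answer: who sea milk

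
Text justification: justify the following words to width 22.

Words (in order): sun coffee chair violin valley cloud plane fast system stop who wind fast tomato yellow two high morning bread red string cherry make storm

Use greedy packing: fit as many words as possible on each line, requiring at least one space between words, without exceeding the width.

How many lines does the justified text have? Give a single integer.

Answer: 8

Derivation:
Line 1: ['sun', 'coffee', 'chair'] (min_width=16, slack=6)
Line 2: ['violin', 'valley', 'cloud'] (min_width=19, slack=3)
Line 3: ['plane', 'fast', 'system', 'stop'] (min_width=22, slack=0)
Line 4: ['who', 'wind', 'fast', 'tomato'] (min_width=20, slack=2)
Line 5: ['yellow', 'two', 'high'] (min_width=15, slack=7)
Line 6: ['morning', 'bread', 'red'] (min_width=17, slack=5)
Line 7: ['string', 'cherry', 'make'] (min_width=18, slack=4)
Line 8: ['storm'] (min_width=5, slack=17)
Total lines: 8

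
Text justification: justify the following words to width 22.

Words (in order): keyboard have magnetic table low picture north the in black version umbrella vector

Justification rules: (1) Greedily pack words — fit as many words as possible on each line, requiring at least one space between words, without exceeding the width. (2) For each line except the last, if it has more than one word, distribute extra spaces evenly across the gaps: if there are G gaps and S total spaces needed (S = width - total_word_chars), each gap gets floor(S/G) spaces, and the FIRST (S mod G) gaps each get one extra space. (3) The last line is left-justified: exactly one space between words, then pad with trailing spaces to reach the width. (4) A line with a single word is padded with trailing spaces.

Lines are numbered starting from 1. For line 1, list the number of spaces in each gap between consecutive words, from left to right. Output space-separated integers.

Answer: 1 1

Derivation:
Line 1: ['keyboard', 'have', 'magnetic'] (min_width=22, slack=0)
Line 2: ['table', 'low', 'picture'] (min_width=17, slack=5)
Line 3: ['north', 'the', 'in', 'black'] (min_width=18, slack=4)
Line 4: ['version', 'umbrella'] (min_width=16, slack=6)
Line 5: ['vector'] (min_width=6, slack=16)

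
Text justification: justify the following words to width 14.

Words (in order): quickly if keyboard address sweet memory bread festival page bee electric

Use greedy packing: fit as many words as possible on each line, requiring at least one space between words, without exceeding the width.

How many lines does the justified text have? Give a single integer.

Answer: 6

Derivation:
Line 1: ['quickly', 'if'] (min_width=10, slack=4)
Line 2: ['keyboard'] (min_width=8, slack=6)
Line 3: ['address', 'sweet'] (min_width=13, slack=1)
Line 4: ['memory', 'bread'] (min_width=12, slack=2)
Line 5: ['festival', 'page'] (min_width=13, slack=1)
Line 6: ['bee', 'electric'] (min_width=12, slack=2)
Total lines: 6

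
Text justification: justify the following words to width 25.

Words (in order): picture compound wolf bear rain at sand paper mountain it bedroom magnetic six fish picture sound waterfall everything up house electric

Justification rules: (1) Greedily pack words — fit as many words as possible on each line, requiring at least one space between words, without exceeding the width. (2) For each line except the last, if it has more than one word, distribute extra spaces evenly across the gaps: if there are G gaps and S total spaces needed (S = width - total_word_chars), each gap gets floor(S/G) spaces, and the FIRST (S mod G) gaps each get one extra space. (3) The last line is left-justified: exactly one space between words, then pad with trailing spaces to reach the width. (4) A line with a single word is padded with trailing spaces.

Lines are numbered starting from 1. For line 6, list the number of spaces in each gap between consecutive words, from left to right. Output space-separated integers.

Answer: 4 4

Derivation:
Line 1: ['picture', 'compound', 'wolf'] (min_width=21, slack=4)
Line 2: ['bear', 'rain', 'at', 'sand', 'paper'] (min_width=23, slack=2)
Line 3: ['mountain', 'it', 'bedroom'] (min_width=19, slack=6)
Line 4: ['magnetic', 'six', 'fish', 'picture'] (min_width=25, slack=0)
Line 5: ['sound', 'waterfall'] (min_width=15, slack=10)
Line 6: ['everything', 'up', 'house'] (min_width=19, slack=6)
Line 7: ['electric'] (min_width=8, slack=17)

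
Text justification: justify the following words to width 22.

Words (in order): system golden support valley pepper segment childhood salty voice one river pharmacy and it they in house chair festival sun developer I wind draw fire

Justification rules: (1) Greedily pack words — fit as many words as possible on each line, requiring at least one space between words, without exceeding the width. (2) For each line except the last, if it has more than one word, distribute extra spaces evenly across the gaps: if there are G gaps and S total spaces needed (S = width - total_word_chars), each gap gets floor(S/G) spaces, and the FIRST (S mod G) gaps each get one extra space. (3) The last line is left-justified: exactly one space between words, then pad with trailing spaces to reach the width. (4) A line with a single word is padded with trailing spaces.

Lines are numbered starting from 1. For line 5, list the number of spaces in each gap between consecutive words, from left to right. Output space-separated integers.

Line 1: ['system', 'golden', 'support'] (min_width=21, slack=1)
Line 2: ['valley', 'pepper', 'segment'] (min_width=21, slack=1)
Line 3: ['childhood', 'salty', 'voice'] (min_width=21, slack=1)
Line 4: ['one', 'river', 'pharmacy', 'and'] (min_width=22, slack=0)
Line 5: ['it', 'they', 'in', 'house', 'chair'] (min_width=22, slack=0)
Line 6: ['festival', 'sun', 'developer'] (min_width=22, slack=0)
Line 7: ['I', 'wind', 'draw', 'fire'] (min_width=16, slack=6)

Answer: 1 1 1 1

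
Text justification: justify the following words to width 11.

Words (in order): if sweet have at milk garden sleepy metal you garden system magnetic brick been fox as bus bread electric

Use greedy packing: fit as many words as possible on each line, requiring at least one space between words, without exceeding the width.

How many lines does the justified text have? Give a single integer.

Answer: 12

Derivation:
Line 1: ['if', 'sweet'] (min_width=8, slack=3)
Line 2: ['have', 'at'] (min_width=7, slack=4)
Line 3: ['milk', 'garden'] (min_width=11, slack=0)
Line 4: ['sleepy'] (min_width=6, slack=5)
Line 5: ['metal', 'you'] (min_width=9, slack=2)
Line 6: ['garden'] (min_width=6, slack=5)
Line 7: ['system'] (min_width=6, slack=5)
Line 8: ['magnetic'] (min_width=8, slack=3)
Line 9: ['brick', 'been'] (min_width=10, slack=1)
Line 10: ['fox', 'as', 'bus'] (min_width=10, slack=1)
Line 11: ['bread'] (min_width=5, slack=6)
Line 12: ['electric'] (min_width=8, slack=3)
Total lines: 12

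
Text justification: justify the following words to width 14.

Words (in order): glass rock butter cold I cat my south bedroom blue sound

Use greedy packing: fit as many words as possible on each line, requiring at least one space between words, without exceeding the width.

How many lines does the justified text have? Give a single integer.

Line 1: ['glass', 'rock'] (min_width=10, slack=4)
Line 2: ['butter', 'cold', 'I'] (min_width=13, slack=1)
Line 3: ['cat', 'my', 'south'] (min_width=12, slack=2)
Line 4: ['bedroom', 'blue'] (min_width=12, slack=2)
Line 5: ['sound'] (min_width=5, slack=9)
Total lines: 5

Answer: 5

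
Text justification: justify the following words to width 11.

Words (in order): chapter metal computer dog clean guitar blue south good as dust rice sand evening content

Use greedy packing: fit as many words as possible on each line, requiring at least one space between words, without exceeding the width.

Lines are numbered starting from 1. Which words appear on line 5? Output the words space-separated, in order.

Answer: guitar blue

Derivation:
Line 1: ['chapter'] (min_width=7, slack=4)
Line 2: ['metal'] (min_width=5, slack=6)
Line 3: ['computer'] (min_width=8, slack=3)
Line 4: ['dog', 'clean'] (min_width=9, slack=2)
Line 5: ['guitar', 'blue'] (min_width=11, slack=0)
Line 6: ['south', 'good'] (min_width=10, slack=1)
Line 7: ['as', 'dust'] (min_width=7, slack=4)
Line 8: ['rice', 'sand'] (min_width=9, slack=2)
Line 9: ['evening'] (min_width=7, slack=4)
Line 10: ['content'] (min_width=7, slack=4)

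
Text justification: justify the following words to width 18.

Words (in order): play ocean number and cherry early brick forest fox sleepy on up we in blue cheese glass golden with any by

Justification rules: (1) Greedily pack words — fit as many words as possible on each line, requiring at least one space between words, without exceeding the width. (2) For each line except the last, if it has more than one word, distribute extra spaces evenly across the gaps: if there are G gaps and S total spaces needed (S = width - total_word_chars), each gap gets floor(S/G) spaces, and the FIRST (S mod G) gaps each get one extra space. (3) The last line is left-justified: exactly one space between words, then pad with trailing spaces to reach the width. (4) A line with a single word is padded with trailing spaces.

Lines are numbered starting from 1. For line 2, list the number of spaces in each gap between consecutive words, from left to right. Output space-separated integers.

Line 1: ['play', 'ocean', 'number'] (min_width=17, slack=1)
Line 2: ['and', 'cherry', 'early'] (min_width=16, slack=2)
Line 3: ['brick', 'forest', 'fox'] (min_width=16, slack=2)
Line 4: ['sleepy', 'on', 'up', 'we', 'in'] (min_width=18, slack=0)
Line 5: ['blue', 'cheese', 'glass'] (min_width=17, slack=1)
Line 6: ['golden', 'with', 'any', 'by'] (min_width=18, slack=0)

Answer: 2 2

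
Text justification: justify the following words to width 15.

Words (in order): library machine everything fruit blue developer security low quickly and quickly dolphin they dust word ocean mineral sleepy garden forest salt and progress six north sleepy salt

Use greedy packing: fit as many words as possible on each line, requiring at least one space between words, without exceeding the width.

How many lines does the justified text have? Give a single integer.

Answer: 14

Derivation:
Line 1: ['library', 'machine'] (min_width=15, slack=0)
Line 2: ['everything'] (min_width=10, slack=5)
Line 3: ['fruit', 'blue'] (min_width=10, slack=5)
Line 4: ['developer'] (min_width=9, slack=6)
Line 5: ['security', 'low'] (min_width=12, slack=3)
Line 6: ['quickly', 'and'] (min_width=11, slack=4)
Line 7: ['quickly', 'dolphin'] (min_width=15, slack=0)
Line 8: ['they', 'dust', 'word'] (min_width=14, slack=1)
Line 9: ['ocean', 'mineral'] (min_width=13, slack=2)
Line 10: ['sleepy', 'garden'] (min_width=13, slack=2)
Line 11: ['forest', 'salt', 'and'] (min_width=15, slack=0)
Line 12: ['progress', 'six'] (min_width=12, slack=3)
Line 13: ['north', 'sleepy'] (min_width=12, slack=3)
Line 14: ['salt'] (min_width=4, slack=11)
Total lines: 14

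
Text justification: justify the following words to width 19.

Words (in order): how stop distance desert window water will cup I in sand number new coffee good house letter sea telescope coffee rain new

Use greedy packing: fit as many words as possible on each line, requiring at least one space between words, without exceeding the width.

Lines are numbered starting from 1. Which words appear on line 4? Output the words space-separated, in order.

Line 1: ['how', 'stop', 'distance'] (min_width=17, slack=2)
Line 2: ['desert', 'window', 'water'] (min_width=19, slack=0)
Line 3: ['will', 'cup', 'I', 'in', 'sand'] (min_width=18, slack=1)
Line 4: ['number', 'new', 'coffee'] (min_width=17, slack=2)
Line 5: ['good', 'house', 'letter'] (min_width=17, slack=2)
Line 6: ['sea', 'telescope'] (min_width=13, slack=6)
Line 7: ['coffee', 'rain', 'new'] (min_width=15, slack=4)

Answer: number new coffee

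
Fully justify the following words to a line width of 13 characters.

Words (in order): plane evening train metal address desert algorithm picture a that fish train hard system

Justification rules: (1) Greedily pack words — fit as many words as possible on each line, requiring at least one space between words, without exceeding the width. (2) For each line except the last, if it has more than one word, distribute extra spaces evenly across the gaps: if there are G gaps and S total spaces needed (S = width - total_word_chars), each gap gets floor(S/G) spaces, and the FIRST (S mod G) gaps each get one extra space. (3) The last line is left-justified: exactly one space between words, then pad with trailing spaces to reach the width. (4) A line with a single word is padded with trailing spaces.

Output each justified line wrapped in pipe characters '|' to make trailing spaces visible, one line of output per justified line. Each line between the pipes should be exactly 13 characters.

Line 1: ['plane', 'evening'] (min_width=13, slack=0)
Line 2: ['train', 'metal'] (min_width=11, slack=2)
Line 3: ['address'] (min_width=7, slack=6)
Line 4: ['desert'] (min_width=6, slack=7)
Line 5: ['algorithm'] (min_width=9, slack=4)
Line 6: ['picture', 'a'] (min_width=9, slack=4)
Line 7: ['that', 'fish'] (min_width=9, slack=4)
Line 8: ['train', 'hard'] (min_width=10, slack=3)
Line 9: ['system'] (min_width=6, slack=7)

Answer: |plane evening|
|train   metal|
|address      |
|desert       |
|algorithm    |
|picture     a|
|that     fish|
|train    hard|
|system       |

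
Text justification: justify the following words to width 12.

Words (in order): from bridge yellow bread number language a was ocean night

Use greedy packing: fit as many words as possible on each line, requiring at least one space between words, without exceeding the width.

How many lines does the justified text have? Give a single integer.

Line 1: ['from', 'bridge'] (min_width=11, slack=1)
Line 2: ['yellow', 'bread'] (min_width=12, slack=0)
Line 3: ['number'] (min_width=6, slack=6)
Line 4: ['language', 'a'] (min_width=10, slack=2)
Line 5: ['was', 'ocean'] (min_width=9, slack=3)
Line 6: ['night'] (min_width=5, slack=7)
Total lines: 6

Answer: 6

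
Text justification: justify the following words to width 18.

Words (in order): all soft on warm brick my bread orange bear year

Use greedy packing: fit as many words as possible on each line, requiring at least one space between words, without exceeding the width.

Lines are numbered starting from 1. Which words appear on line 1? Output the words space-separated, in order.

Answer: all soft on warm

Derivation:
Line 1: ['all', 'soft', 'on', 'warm'] (min_width=16, slack=2)
Line 2: ['brick', 'my', 'bread'] (min_width=14, slack=4)
Line 3: ['orange', 'bear', 'year'] (min_width=16, slack=2)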